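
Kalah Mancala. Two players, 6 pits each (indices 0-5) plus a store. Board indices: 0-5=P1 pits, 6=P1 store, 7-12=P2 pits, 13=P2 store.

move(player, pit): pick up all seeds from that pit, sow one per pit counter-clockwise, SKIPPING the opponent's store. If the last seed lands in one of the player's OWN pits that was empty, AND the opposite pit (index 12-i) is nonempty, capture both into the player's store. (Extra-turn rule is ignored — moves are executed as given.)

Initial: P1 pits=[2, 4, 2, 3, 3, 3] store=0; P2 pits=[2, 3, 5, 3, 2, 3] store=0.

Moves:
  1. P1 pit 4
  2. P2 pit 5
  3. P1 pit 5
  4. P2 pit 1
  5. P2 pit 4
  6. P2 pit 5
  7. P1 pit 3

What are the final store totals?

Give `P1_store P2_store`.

Answer: 3 7

Derivation:
Move 1: P1 pit4 -> P1=[2,4,2,3,0,4](1) P2=[3,3,5,3,2,3](0)
Move 2: P2 pit5 -> P1=[3,5,2,3,0,4](1) P2=[3,3,5,3,2,0](1)
Move 3: P1 pit5 -> P1=[3,5,2,3,0,0](2) P2=[4,4,6,3,2,0](1)
Move 4: P2 pit1 -> P1=[0,5,2,3,0,0](2) P2=[4,0,7,4,3,0](5)
Move 5: P2 pit4 -> P1=[1,5,2,3,0,0](2) P2=[4,0,7,4,0,1](6)
Move 6: P2 pit5 -> P1=[1,5,2,3,0,0](2) P2=[4,0,7,4,0,0](7)
Move 7: P1 pit3 -> P1=[1,5,2,0,1,1](3) P2=[4,0,7,4,0,0](7)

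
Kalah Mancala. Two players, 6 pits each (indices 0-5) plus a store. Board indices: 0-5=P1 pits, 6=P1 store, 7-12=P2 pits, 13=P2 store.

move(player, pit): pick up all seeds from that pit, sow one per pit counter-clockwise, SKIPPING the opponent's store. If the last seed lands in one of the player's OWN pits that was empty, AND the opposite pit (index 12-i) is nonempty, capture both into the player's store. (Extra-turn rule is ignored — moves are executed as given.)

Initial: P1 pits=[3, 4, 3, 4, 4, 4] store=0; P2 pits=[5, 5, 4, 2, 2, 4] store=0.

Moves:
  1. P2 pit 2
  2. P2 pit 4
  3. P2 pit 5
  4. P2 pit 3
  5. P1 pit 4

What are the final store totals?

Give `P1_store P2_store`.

Move 1: P2 pit2 -> P1=[3,4,3,4,4,4](0) P2=[5,5,0,3,3,5](1)
Move 2: P2 pit4 -> P1=[4,4,3,4,4,4](0) P2=[5,5,0,3,0,6](2)
Move 3: P2 pit5 -> P1=[5,5,4,5,5,4](0) P2=[5,5,0,3,0,0](3)
Move 4: P2 pit3 -> P1=[5,5,4,5,5,4](0) P2=[5,5,0,0,1,1](4)
Move 5: P1 pit4 -> P1=[5,5,4,5,0,5](1) P2=[6,6,1,0,1,1](4)

Answer: 1 4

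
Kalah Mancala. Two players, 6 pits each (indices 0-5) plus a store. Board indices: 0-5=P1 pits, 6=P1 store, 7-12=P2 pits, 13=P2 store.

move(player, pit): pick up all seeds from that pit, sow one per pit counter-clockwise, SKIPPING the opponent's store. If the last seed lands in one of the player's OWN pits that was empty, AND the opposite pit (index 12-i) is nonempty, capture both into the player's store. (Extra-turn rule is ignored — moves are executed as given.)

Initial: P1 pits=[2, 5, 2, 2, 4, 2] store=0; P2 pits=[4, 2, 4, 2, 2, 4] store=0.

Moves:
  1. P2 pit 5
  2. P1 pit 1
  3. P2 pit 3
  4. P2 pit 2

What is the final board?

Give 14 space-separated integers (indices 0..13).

Answer: 0 0 4 3 5 3 1 5 2 0 1 4 1 6

Derivation:
Move 1: P2 pit5 -> P1=[3,6,3,2,4,2](0) P2=[4,2,4,2,2,0](1)
Move 2: P1 pit1 -> P1=[3,0,4,3,5,3](1) P2=[5,2,4,2,2,0](1)
Move 3: P2 pit3 -> P1=[0,0,4,3,5,3](1) P2=[5,2,4,0,3,0](5)
Move 4: P2 pit2 -> P1=[0,0,4,3,5,3](1) P2=[5,2,0,1,4,1](6)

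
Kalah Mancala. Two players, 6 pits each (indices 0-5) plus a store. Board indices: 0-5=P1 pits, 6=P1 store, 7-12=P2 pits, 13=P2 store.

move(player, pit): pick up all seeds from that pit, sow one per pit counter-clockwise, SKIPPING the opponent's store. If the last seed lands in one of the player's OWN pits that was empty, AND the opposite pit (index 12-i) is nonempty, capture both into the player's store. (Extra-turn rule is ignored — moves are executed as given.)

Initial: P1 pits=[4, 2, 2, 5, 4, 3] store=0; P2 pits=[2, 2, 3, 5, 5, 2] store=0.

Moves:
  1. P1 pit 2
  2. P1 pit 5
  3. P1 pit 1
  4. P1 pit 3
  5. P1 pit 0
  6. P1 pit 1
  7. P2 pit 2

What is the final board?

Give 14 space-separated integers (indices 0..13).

Move 1: P1 pit2 -> P1=[4,2,0,6,5,3](0) P2=[2,2,3,5,5,2](0)
Move 2: P1 pit5 -> P1=[4,2,0,6,5,0](1) P2=[3,3,3,5,5,2](0)
Move 3: P1 pit1 -> P1=[4,0,1,7,5,0](1) P2=[3,3,3,5,5,2](0)
Move 4: P1 pit3 -> P1=[4,0,1,0,6,1](2) P2=[4,4,4,6,5,2](0)
Move 5: P1 pit0 -> P1=[0,1,2,1,7,1](2) P2=[4,4,4,6,5,2](0)
Move 6: P1 pit1 -> P1=[0,0,3,1,7,1](2) P2=[4,4,4,6,5,2](0)
Move 7: P2 pit2 -> P1=[0,0,3,1,7,1](2) P2=[4,4,0,7,6,3](1)

Answer: 0 0 3 1 7 1 2 4 4 0 7 6 3 1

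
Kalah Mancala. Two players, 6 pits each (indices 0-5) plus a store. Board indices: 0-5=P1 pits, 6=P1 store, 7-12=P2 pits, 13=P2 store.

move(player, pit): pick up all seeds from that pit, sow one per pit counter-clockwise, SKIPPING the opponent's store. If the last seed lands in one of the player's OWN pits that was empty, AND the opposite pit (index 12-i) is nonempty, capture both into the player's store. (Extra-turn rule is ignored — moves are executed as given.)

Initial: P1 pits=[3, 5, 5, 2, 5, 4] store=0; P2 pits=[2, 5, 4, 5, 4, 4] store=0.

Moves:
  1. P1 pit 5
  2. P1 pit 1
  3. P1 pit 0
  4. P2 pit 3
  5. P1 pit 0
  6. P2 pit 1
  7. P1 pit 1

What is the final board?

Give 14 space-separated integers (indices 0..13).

Move 1: P1 pit5 -> P1=[3,5,5,2,5,0](1) P2=[3,6,5,5,4,4](0)
Move 2: P1 pit1 -> P1=[3,0,6,3,6,1](2) P2=[3,6,5,5,4,4](0)
Move 3: P1 pit0 -> P1=[0,1,7,4,6,1](2) P2=[3,6,5,5,4,4](0)
Move 4: P2 pit3 -> P1=[1,2,7,4,6,1](2) P2=[3,6,5,0,5,5](1)
Move 5: P1 pit0 -> P1=[0,3,7,4,6,1](2) P2=[3,6,5,0,5,5](1)
Move 6: P2 pit1 -> P1=[1,3,7,4,6,1](2) P2=[3,0,6,1,6,6](2)
Move 7: P1 pit1 -> P1=[1,0,8,5,7,1](2) P2=[3,0,6,1,6,6](2)

Answer: 1 0 8 5 7 1 2 3 0 6 1 6 6 2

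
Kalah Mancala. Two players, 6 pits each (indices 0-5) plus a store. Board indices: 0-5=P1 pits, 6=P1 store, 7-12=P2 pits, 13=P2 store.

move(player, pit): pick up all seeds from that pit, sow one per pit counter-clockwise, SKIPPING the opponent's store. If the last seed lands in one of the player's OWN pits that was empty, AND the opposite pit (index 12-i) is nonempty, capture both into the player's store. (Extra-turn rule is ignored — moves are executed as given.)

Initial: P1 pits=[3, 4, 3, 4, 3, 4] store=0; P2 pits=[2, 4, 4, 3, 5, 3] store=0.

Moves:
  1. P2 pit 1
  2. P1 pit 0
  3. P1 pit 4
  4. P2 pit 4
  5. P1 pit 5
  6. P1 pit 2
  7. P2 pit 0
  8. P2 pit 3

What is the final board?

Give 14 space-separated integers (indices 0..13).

Answer: 2 7 1 7 1 1 3 0 2 7 0 2 7 2

Derivation:
Move 1: P2 pit1 -> P1=[3,4,3,4,3,4](0) P2=[2,0,5,4,6,4](0)
Move 2: P1 pit0 -> P1=[0,5,4,5,3,4](0) P2=[2,0,5,4,6,4](0)
Move 3: P1 pit4 -> P1=[0,5,4,5,0,5](1) P2=[3,0,5,4,6,4](0)
Move 4: P2 pit4 -> P1=[1,6,5,6,0,5](1) P2=[3,0,5,4,0,5](1)
Move 5: P1 pit5 -> P1=[1,6,5,6,0,0](2) P2=[4,1,6,5,0,5](1)
Move 6: P1 pit2 -> P1=[1,6,0,7,1,1](3) P2=[5,1,6,5,0,5](1)
Move 7: P2 pit0 -> P1=[1,6,0,7,1,1](3) P2=[0,2,7,6,1,6](1)
Move 8: P2 pit3 -> P1=[2,7,1,7,1,1](3) P2=[0,2,7,0,2,7](2)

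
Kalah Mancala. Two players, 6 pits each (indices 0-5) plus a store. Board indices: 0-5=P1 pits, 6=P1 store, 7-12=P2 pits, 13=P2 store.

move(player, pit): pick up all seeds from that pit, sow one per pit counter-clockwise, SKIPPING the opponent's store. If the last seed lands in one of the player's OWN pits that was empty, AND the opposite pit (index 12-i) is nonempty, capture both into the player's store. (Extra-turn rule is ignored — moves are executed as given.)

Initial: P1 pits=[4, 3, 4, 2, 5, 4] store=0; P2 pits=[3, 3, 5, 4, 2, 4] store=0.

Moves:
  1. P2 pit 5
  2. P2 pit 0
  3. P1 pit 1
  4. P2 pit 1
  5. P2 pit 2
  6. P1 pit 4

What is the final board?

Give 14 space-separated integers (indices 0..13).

Move 1: P2 pit5 -> P1=[5,4,5,2,5,4](0) P2=[3,3,5,4,2,0](1)
Move 2: P2 pit0 -> P1=[5,4,5,2,5,4](0) P2=[0,4,6,5,2,0](1)
Move 3: P1 pit1 -> P1=[5,0,6,3,6,5](0) P2=[0,4,6,5,2,0](1)
Move 4: P2 pit1 -> P1=[0,0,6,3,6,5](0) P2=[0,0,7,6,3,0](7)
Move 5: P2 pit2 -> P1=[1,1,7,3,6,5](0) P2=[0,0,0,7,4,1](8)
Move 6: P1 pit4 -> P1=[1,1,7,3,0,6](1) P2=[1,1,1,8,4,1](8)

Answer: 1 1 7 3 0 6 1 1 1 1 8 4 1 8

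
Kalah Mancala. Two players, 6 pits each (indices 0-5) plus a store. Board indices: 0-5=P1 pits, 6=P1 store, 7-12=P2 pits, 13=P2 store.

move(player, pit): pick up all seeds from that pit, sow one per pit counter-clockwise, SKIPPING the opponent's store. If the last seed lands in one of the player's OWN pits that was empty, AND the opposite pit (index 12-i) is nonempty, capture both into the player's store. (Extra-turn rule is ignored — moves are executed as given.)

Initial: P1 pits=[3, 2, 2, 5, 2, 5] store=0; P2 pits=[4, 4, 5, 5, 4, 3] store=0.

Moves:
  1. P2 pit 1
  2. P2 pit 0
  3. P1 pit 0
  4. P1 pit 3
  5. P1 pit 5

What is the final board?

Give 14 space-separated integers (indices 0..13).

Move 1: P2 pit1 -> P1=[3,2,2,5,2,5](0) P2=[4,0,6,6,5,4](0)
Move 2: P2 pit0 -> P1=[3,2,2,5,2,5](0) P2=[0,1,7,7,6,4](0)
Move 3: P1 pit0 -> P1=[0,3,3,6,2,5](0) P2=[0,1,7,7,6,4](0)
Move 4: P1 pit3 -> P1=[0,3,3,0,3,6](1) P2=[1,2,8,7,6,4](0)
Move 5: P1 pit5 -> P1=[0,3,3,0,3,0](2) P2=[2,3,9,8,7,4](0)

Answer: 0 3 3 0 3 0 2 2 3 9 8 7 4 0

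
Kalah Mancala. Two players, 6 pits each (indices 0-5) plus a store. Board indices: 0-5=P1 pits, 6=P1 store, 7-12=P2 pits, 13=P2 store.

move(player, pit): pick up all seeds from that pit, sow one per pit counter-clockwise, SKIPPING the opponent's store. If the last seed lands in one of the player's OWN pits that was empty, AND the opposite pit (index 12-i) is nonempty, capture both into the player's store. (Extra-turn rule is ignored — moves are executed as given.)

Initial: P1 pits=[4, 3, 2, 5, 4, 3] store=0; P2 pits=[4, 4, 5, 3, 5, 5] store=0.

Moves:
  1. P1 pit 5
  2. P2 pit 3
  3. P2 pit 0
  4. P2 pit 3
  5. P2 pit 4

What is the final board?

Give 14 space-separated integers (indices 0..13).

Move 1: P1 pit5 -> P1=[4,3,2,5,4,0](1) P2=[5,5,5,3,5,5](0)
Move 2: P2 pit3 -> P1=[4,3,2,5,4,0](1) P2=[5,5,5,0,6,6](1)
Move 3: P2 pit0 -> P1=[4,3,2,5,4,0](1) P2=[0,6,6,1,7,7](1)
Move 4: P2 pit3 -> P1=[4,3,2,5,4,0](1) P2=[0,6,6,0,8,7](1)
Move 5: P2 pit4 -> P1=[5,4,3,6,5,1](1) P2=[0,6,6,0,0,8](2)

Answer: 5 4 3 6 5 1 1 0 6 6 0 0 8 2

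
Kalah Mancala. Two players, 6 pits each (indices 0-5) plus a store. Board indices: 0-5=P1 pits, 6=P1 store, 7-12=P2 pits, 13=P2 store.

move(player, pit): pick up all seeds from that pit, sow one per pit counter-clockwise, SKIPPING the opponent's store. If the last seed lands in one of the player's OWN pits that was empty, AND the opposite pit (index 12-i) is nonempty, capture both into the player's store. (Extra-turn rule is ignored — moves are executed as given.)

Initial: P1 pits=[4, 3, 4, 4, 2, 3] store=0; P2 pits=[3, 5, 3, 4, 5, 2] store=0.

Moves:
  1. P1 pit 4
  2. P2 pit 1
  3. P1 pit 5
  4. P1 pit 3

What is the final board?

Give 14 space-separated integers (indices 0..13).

Answer: 4 3 4 0 1 1 3 5 1 5 5 6 3 1

Derivation:
Move 1: P1 pit4 -> P1=[4,3,4,4,0,4](1) P2=[3,5,3,4,5,2](0)
Move 2: P2 pit1 -> P1=[4,3,4,4,0,4](1) P2=[3,0,4,5,6,3](1)
Move 3: P1 pit5 -> P1=[4,3,4,4,0,0](2) P2=[4,1,5,5,6,3](1)
Move 4: P1 pit3 -> P1=[4,3,4,0,1,1](3) P2=[5,1,5,5,6,3](1)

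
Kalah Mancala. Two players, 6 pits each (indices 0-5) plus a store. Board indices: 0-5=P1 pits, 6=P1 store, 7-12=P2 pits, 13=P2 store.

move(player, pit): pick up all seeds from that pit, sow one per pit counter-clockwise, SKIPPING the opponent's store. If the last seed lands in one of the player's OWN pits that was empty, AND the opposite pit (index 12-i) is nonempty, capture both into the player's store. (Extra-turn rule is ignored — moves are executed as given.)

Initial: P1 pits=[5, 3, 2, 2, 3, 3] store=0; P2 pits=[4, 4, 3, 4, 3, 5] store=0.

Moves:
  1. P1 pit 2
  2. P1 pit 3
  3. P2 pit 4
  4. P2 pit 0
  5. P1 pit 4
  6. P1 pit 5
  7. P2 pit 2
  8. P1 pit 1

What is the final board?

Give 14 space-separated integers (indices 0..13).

Answer: 7 0 0 0 0 0 11 2 7 0 0 1 7 6

Derivation:
Move 1: P1 pit2 -> P1=[5,3,0,3,4,3](0) P2=[4,4,3,4,3,5](0)
Move 2: P1 pit3 -> P1=[5,3,0,0,5,4](1) P2=[4,4,3,4,3,5](0)
Move 3: P2 pit4 -> P1=[6,3,0,0,5,4](1) P2=[4,4,3,4,0,6](1)
Move 4: P2 pit0 -> P1=[6,0,0,0,5,4](1) P2=[0,5,4,5,0,6](5)
Move 5: P1 pit4 -> P1=[6,0,0,0,0,5](2) P2=[1,6,5,5,0,6](5)
Move 6: P1 pit5 -> P1=[6,0,0,0,0,0](3) P2=[2,7,6,6,0,6](5)
Move 7: P2 pit2 -> P1=[7,1,0,0,0,0](3) P2=[2,7,0,7,1,7](6)
Move 8: P1 pit1 -> P1=[7,0,0,0,0,0](11) P2=[2,7,0,0,1,7](6)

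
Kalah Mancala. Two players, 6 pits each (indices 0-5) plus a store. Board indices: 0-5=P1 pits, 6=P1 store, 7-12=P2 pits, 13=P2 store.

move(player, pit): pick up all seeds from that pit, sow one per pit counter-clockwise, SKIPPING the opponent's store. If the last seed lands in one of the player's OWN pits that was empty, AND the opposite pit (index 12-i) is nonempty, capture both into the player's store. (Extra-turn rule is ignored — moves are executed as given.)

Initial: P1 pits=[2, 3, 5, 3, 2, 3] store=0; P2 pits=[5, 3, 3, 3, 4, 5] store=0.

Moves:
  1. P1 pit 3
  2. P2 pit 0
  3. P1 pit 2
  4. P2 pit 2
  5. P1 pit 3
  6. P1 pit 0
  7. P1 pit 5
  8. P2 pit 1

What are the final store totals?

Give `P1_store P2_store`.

Move 1: P1 pit3 -> P1=[2,3,5,0,3,4](1) P2=[5,3,3,3,4,5](0)
Move 2: P2 pit0 -> P1=[2,3,5,0,3,4](1) P2=[0,4,4,4,5,6](0)
Move 3: P1 pit2 -> P1=[2,3,0,1,4,5](2) P2=[1,4,4,4,5,6](0)
Move 4: P2 pit2 -> P1=[2,3,0,1,4,5](2) P2=[1,4,0,5,6,7](1)
Move 5: P1 pit3 -> P1=[2,3,0,0,5,5](2) P2=[1,4,0,5,6,7](1)
Move 6: P1 pit0 -> P1=[0,4,0,0,5,5](8) P2=[1,4,0,0,6,7](1)
Move 7: P1 pit5 -> P1=[0,4,0,0,5,0](9) P2=[2,5,1,1,6,7](1)
Move 8: P2 pit1 -> P1=[0,4,0,0,5,0](9) P2=[2,0,2,2,7,8](2)

Answer: 9 2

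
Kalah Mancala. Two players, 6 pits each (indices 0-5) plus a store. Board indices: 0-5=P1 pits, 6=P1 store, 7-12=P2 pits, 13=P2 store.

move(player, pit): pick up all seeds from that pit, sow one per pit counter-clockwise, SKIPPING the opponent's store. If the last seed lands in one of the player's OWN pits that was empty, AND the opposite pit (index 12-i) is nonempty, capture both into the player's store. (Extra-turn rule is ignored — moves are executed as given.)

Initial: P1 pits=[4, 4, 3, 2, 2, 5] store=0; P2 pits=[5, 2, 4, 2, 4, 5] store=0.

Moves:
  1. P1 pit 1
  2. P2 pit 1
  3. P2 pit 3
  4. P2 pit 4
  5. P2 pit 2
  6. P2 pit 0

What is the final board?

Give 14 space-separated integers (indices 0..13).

Answer: 6 1 5 3 3 6 0 0 1 1 2 2 9 3

Derivation:
Move 1: P1 pit1 -> P1=[4,0,4,3,3,6](0) P2=[5,2,4,2,4,5](0)
Move 2: P2 pit1 -> P1=[4,0,4,3,3,6](0) P2=[5,0,5,3,4,5](0)
Move 3: P2 pit3 -> P1=[4,0,4,3,3,6](0) P2=[5,0,5,0,5,6](1)
Move 4: P2 pit4 -> P1=[5,1,5,3,3,6](0) P2=[5,0,5,0,0,7](2)
Move 5: P2 pit2 -> P1=[6,1,5,3,3,6](0) P2=[5,0,0,1,1,8](3)
Move 6: P2 pit0 -> P1=[6,1,5,3,3,6](0) P2=[0,1,1,2,2,9](3)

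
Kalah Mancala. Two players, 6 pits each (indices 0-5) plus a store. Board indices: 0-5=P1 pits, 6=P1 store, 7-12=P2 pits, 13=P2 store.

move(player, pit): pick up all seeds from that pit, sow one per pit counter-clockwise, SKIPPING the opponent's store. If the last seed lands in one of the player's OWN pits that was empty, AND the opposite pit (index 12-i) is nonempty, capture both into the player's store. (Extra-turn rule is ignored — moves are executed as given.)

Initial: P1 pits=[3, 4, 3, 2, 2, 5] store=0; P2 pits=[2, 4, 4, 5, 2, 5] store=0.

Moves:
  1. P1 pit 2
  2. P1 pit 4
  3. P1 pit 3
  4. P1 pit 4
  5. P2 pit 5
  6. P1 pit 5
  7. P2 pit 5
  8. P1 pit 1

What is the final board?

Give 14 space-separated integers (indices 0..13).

Answer: 5 0 2 2 1 1 4 5 5 5 6 3 0 2

Derivation:
Move 1: P1 pit2 -> P1=[3,4,0,3,3,6](0) P2=[2,4,4,5,2,5](0)
Move 2: P1 pit4 -> P1=[3,4,0,3,0,7](1) P2=[3,4,4,5,2,5](0)
Move 3: P1 pit3 -> P1=[3,4,0,0,1,8](2) P2=[3,4,4,5,2,5](0)
Move 4: P1 pit4 -> P1=[3,4,0,0,0,9](2) P2=[3,4,4,5,2,5](0)
Move 5: P2 pit5 -> P1=[4,5,1,1,0,9](2) P2=[3,4,4,5,2,0](1)
Move 6: P1 pit5 -> P1=[5,6,1,1,0,0](3) P2=[4,5,5,6,3,1](1)
Move 7: P2 pit5 -> P1=[5,6,1,1,0,0](3) P2=[4,5,5,6,3,0](2)
Move 8: P1 pit1 -> P1=[5,0,2,2,1,1](4) P2=[5,5,5,6,3,0](2)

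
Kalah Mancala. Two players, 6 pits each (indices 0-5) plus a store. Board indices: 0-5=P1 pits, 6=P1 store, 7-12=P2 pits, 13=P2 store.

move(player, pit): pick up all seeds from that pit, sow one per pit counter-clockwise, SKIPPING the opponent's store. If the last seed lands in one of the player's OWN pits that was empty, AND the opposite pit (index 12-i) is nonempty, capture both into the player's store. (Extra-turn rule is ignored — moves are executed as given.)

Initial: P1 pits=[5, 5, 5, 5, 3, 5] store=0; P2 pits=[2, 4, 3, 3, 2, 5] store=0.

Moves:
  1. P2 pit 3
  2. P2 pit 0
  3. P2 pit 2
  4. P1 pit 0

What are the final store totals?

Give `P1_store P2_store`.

Answer: 0 2

Derivation:
Move 1: P2 pit3 -> P1=[5,5,5,5,3,5](0) P2=[2,4,3,0,3,6](1)
Move 2: P2 pit0 -> P1=[5,5,5,5,3,5](0) P2=[0,5,4,0,3,6](1)
Move 3: P2 pit2 -> P1=[5,5,5,5,3,5](0) P2=[0,5,0,1,4,7](2)
Move 4: P1 pit0 -> P1=[0,6,6,6,4,6](0) P2=[0,5,0,1,4,7](2)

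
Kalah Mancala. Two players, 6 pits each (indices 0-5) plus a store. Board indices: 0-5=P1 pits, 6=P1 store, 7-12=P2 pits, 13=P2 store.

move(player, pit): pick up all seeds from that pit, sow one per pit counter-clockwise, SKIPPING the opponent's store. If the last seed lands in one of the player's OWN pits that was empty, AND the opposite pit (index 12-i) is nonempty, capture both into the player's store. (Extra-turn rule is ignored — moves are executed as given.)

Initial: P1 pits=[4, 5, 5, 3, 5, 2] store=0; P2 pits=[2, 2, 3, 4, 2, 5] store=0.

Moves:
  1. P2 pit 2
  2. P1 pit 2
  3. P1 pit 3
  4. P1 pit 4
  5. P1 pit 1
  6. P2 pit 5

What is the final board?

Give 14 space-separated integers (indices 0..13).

Move 1: P2 pit2 -> P1=[4,5,5,3,5,2](0) P2=[2,2,0,5,3,6](0)
Move 2: P1 pit2 -> P1=[4,5,0,4,6,3](1) P2=[3,2,0,5,3,6](0)
Move 3: P1 pit3 -> P1=[4,5,0,0,7,4](2) P2=[4,2,0,5,3,6](0)
Move 4: P1 pit4 -> P1=[4,5,0,0,0,5](3) P2=[5,3,1,6,4,6](0)
Move 5: P1 pit1 -> P1=[4,0,1,1,1,6](4) P2=[5,3,1,6,4,6](0)
Move 6: P2 pit5 -> P1=[5,1,2,2,2,6](4) P2=[5,3,1,6,4,0](1)

Answer: 5 1 2 2 2 6 4 5 3 1 6 4 0 1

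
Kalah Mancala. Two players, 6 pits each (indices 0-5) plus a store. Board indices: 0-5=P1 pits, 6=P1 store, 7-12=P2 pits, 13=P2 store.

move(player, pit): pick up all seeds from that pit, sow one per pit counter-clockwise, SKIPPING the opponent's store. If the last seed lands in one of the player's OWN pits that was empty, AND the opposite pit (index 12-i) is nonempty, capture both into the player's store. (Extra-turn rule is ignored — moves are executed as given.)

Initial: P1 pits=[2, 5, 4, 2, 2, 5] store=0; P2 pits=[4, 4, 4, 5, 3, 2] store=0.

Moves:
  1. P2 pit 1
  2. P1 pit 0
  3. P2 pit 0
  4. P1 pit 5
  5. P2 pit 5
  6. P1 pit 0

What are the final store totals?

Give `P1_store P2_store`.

Move 1: P2 pit1 -> P1=[2,5,4,2,2,5](0) P2=[4,0,5,6,4,3](0)
Move 2: P1 pit0 -> P1=[0,6,5,2,2,5](0) P2=[4,0,5,6,4,3](0)
Move 3: P2 pit0 -> P1=[0,6,5,2,2,5](0) P2=[0,1,6,7,5,3](0)
Move 4: P1 pit5 -> P1=[0,6,5,2,2,0](1) P2=[1,2,7,8,5,3](0)
Move 5: P2 pit5 -> P1=[1,7,5,2,2,0](1) P2=[1,2,7,8,5,0](1)
Move 6: P1 pit0 -> P1=[0,8,5,2,2,0](1) P2=[1,2,7,8,5,0](1)

Answer: 1 1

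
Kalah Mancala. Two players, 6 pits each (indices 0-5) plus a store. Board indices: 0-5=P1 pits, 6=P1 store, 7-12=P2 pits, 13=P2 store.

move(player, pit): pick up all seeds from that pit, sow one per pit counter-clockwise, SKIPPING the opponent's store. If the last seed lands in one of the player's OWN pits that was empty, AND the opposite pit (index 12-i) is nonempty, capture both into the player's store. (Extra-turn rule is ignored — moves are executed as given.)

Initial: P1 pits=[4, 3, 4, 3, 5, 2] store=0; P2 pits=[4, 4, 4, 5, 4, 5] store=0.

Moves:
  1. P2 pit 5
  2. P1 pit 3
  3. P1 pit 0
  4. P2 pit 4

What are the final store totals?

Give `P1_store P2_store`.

Answer: 1 2

Derivation:
Move 1: P2 pit5 -> P1=[5,4,5,4,5,2](0) P2=[4,4,4,5,4,0](1)
Move 2: P1 pit3 -> P1=[5,4,5,0,6,3](1) P2=[5,4,4,5,4,0](1)
Move 3: P1 pit0 -> P1=[0,5,6,1,7,4](1) P2=[5,4,4,5,4,0](1)
Move 4: P2 pit4 -> P1=[1,6,6,1,7,4](1) P2=[5,4,4,5,0,1](2)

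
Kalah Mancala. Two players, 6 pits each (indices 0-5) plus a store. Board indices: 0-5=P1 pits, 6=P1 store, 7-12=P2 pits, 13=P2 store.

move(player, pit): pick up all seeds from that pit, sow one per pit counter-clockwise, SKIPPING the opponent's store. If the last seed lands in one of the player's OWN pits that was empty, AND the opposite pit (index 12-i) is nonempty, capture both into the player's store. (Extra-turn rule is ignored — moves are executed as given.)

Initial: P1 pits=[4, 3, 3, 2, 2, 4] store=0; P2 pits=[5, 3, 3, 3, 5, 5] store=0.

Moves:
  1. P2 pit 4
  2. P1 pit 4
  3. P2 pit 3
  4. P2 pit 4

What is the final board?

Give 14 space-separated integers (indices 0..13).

Move 1: P2 pit4 -> P1=[5,4,4,2,2,4](0) P2=[5,3,3,3,0,6](1)
Move 2: P1 pit4 -> P1=[5,4,4,2,0,5](1) P2=[5,3,3,3,0,6](1)
Move 3: P2 pit3 -> P1=[5,4,4,2,0,5](1) P2=[5,3,3,0,1,7](2)
Move 4: P2 pit4 -> P1=[5,4,4,2,0,5](1) P2=[5,3,3,0,0,8](2)

Answer: 5 4 4 2 0 5 1 5 3 3 0 0 8 2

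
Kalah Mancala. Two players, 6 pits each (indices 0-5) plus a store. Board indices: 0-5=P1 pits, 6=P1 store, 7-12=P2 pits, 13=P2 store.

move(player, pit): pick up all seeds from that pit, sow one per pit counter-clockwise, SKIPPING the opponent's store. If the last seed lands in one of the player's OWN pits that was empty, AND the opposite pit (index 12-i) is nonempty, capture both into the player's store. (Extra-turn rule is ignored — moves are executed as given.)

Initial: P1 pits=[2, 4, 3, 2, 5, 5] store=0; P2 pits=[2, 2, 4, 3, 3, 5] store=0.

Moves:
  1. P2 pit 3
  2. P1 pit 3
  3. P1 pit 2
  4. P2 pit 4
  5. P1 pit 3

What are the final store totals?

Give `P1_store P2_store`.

Move 1: P2 pit3 -> P1=[2,4,3,2,5,5](0) P2=[2,2,4,0,4,6](1)
Move 2: P1 pit3 -> P1=[2,4,3,0,6,6](0) P2=[2,2,4,0,4,6](1)
Move 3: P1 pit2 -> P1=[2,4,0,1,7,7](0) P2=[2,2,4,0,4,6](1)
Move 4: P2 pit4 -> P1=[3,5,0,1,7,7](0) P2=[2,2,4,0,0,7](2)
Move 5: P1 pit3 -> P1=[3,5,0,0,8,7](0) P2=[2,2,4,0,0,7](2)

Answer: 0 2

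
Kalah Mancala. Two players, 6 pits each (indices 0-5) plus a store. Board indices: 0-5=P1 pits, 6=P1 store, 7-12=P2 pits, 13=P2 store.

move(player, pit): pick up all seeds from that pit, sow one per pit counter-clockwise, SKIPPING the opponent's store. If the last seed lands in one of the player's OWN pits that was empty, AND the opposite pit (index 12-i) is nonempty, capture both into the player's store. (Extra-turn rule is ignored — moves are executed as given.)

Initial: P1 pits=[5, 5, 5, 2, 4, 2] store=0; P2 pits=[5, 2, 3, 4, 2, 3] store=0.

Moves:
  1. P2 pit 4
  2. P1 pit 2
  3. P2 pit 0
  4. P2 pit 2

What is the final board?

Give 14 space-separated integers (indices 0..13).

Answer: 5 5 0 3 5 3 1 0 3 0 6 2 6 3

Derivation:
Move 1: P2 pit4 -> P1=[5,5,5,2,4,2](0) P2=[5,2,3,4,0,4](1)
Move 2: P1 pit2 -> P1=[5,5,0,3,5,3](1) P2=[6,2,3,4,0,4](1)
Move 3: P2 pit0 -> P1=[5,5,0,3,5,3](1) P2=[0,3,4,5,1,5](2)
Move 4: P2 pit2 -> P1=[5,5,0,3,5,3](1) P2=[0,3,0,6,2,6](3)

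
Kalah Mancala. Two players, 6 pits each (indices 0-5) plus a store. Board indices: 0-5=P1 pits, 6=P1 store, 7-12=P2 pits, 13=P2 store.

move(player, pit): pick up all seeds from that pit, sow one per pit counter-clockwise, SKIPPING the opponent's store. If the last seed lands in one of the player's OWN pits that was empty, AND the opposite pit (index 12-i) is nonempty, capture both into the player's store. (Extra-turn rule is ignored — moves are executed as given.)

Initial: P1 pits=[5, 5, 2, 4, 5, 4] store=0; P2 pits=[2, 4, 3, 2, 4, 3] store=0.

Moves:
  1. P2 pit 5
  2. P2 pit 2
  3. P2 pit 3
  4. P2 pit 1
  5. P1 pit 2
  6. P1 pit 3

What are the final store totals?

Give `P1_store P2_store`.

Move 1: P2 pit5 -> P1=[6,6,2,4,5,4](0) P2=[2,4,3,2,4,0](1)
Move 2: P2 pit2 -> P1=[0,6,2,4,5,4](0) P2=[2,4,0,3,5,0](8)
Move 3: P2 pit3 -> P1=[0,6,2,4,5,4](0) P2=[2,4,0,0,6,1](9)
Move 4: P2 pit1 -> P1=[0,6,2,4,5,4](0) P2=[2,0,1,1,7,2](9)
Move 5: P1 pit2 -> P1=[0,6,0,5,6,4](0) P2=[2,0,1,1,7,2](9)
Move 6: P1 pit3 -> P1=[0,6,0,0,7,5](1) P2=[3,1,1,1,7,2](9)

Answer: 1 9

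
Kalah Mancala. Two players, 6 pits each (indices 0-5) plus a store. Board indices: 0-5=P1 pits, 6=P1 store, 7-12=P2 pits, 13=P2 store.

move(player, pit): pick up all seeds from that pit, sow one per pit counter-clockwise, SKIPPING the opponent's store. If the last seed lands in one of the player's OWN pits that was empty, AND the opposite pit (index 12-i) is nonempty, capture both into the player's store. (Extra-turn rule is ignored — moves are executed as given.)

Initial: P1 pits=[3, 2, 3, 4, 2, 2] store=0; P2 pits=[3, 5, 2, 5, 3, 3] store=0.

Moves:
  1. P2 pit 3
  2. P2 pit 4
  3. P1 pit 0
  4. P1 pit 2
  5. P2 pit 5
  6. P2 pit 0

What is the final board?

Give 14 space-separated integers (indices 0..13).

Answer: 1 6 0 7 4 4 1 0 6 3 0 0 0 5

Derivation:
Move 1: P2 pit3 -> P1=[4,3,3,4,2,2](0) P2=[3,5,2,0,4,4](1)
Move 2: P2 pit4 -> P1=[5,4,3,4,2,2](0) P2=[3,5,2,0,0,5](2)
Move 3: P1 pit0 -> P1=[0,5,4,5,3,3](0) P2=[3,5,2,0,0,5](2)
Move 4: P1 pit2 -> P1=[0,5,0,6,4,4](1) P2=[3,5,2,0,0,5](2)
Move 5: P2 pit5 -> P1=[1,6,1,7,4,4](1) P2=[3,5,2,0,0,0](3)
Move 6: P2 pit0 -> P1=[1,6,0,7,4,4](1) P2=[0,6,3,0,0,0](5)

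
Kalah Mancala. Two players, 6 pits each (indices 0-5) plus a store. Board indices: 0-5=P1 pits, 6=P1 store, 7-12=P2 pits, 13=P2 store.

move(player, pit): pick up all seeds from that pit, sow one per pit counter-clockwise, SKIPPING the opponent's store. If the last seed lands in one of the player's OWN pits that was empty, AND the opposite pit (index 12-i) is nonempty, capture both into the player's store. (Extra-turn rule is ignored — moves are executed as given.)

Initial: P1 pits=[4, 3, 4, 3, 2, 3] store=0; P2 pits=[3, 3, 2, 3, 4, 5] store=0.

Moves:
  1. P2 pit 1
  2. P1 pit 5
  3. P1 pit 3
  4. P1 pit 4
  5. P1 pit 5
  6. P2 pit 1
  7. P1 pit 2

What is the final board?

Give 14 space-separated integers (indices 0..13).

Move 1: P2 pit1 -> P1=[4,3,4,3,2,3](0) P2=[3,0,3,4,5,5](0)
Move 2: P1 pit5 -> P1=[4,3,4,3,2,0](1) P2=[4,1,3,4,5,5](0)
Move 3: P1 pit3 -> P1=[4,3,4,0,3,1](2) P2=[4,1,3,4,5,5](0)
Move 4: P1 pit4 -> P1=[4,3,4,0,0,2](3) P2=[5,1,3,4,5,5](0)
Move 5: P1 pit5 -> P1=[4,3,4,0,0,0](4) P2=[6,1,3,4,5,5](0)
Move 6: P2 pit1 -> P1=[4,3,4,0,0,0](4) P2=[6,0,4,4,5,5](0)
Move 7: P1 pit2 -> P1=[4,3,0,1,1,1](5) P2=[6,0,4,4,5,5](0)

Answer: 4 3 0 1 1 1 5 6 0 4 4 5 5 0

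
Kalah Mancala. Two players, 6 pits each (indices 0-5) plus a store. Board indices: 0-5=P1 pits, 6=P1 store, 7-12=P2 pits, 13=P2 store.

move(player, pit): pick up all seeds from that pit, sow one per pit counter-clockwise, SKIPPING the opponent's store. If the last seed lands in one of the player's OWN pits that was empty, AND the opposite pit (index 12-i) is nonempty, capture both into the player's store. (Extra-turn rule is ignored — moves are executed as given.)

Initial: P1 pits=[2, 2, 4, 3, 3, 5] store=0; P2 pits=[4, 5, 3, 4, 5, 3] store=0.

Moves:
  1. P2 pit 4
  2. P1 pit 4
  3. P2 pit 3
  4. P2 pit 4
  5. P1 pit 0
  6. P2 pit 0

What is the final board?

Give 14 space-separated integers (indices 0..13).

Move 1: P2 pit4 -> P1=[3,3,5,3,3,5](0) P2=[4,5,3,4,0,4](1)
Move 2: P1 pit4 -> P1=[3,3,5,3,0,6](1) P2=[5,5,3,4,0,4](1)
Move 3: P2 pit3 -> P1=[4,3,5,3,0,6](1) P2=[5,5,3,0,1,5](2)
Move 4: P2 pit4 -> P1=[4,3,5,3,0,6](1) P2=[5,5,3,0,0,6](2)
Move 5: P1 pit0 -> P1=[0,4,6,4,0,6](7) P2=[5,0,3,0,0,6](2)
Move 6: P2 pit0 -> P1=[0,4,6,4,0,6](7) P2=[0,1,4,1,1,7](2)

Answer: 0 4 6 4 0 6 7 0 1 4 1 1 7 2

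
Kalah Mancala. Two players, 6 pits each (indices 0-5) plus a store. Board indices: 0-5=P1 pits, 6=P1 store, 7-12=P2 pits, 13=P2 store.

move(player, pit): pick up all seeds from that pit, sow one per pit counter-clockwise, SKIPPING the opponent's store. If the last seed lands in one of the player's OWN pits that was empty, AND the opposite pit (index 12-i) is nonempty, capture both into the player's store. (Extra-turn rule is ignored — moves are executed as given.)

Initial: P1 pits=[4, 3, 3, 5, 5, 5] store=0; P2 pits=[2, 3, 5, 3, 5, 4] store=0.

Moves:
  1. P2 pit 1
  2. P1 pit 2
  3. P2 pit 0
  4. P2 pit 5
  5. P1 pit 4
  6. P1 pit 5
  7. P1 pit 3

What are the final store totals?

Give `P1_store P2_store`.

Answer: 3 1

Derivation:
Move 1: P2 pit1 -> P1=[4,3,3,5,5,5](0) P2=[2,0,6,4,6,4](0)
Move 2: P1 pit2 -> P1=[4,3,0,6,6,6](0) P2=[2,0,6,4,6,4](0)
Move 3: P2 pit0 -> P1=[4,3,0,6,6,6](0) P2=[0,1,7,4,6,4](0)
Move 4: P2 pit5 -> P1=[5,4,1,6,6,6](0) P2=[0,1,7,4,6,0](1)
Move 5: P1 pit4 -> P1=[5,4,1,6,0,7](1) P2=[1,2,8,5,6,0](1)
Move 6: P1 pit5 -> P1=[5,4,1,6,0,0](2) P2=[2,3,9,6,7,1](1)
Move 7: P1 pit3 -> P1=[5,4,1,0,1,1](3) P2=[3,4,10,6,7,1](1)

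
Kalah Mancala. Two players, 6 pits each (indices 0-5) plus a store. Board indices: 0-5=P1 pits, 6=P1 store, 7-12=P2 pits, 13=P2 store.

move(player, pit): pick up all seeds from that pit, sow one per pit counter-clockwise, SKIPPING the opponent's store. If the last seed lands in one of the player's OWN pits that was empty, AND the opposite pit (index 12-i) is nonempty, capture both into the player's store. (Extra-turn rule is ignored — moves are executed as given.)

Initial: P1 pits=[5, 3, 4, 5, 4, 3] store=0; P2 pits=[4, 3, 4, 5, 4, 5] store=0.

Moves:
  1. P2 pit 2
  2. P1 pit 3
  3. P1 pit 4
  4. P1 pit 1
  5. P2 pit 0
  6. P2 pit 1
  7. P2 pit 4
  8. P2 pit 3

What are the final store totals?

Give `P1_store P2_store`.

Move 1: P2 pit2 -> P1=[5,3,4,5,4,3](0) P2=[4,3,0,6,5,6](1)
Move 2: P1 pit3 -> P1=[5,3,4,0,5,4](1) P2=[5,4,0,6,5,6](1)
Move 3: P1 pit4 -> P1=[5,3,4,0,0,5](2) P2=[6,5,1,6,5,6](1)
Move 4: P1 pit1 -> P1=[5,0,5,1,0,5](8) P2=[6,0,1,6,5,6](1)
Move 5: P2 pit0 -> P1=[5,0,5,1,0,5](8) P2=[0,1,2,7,6,7](2)
Move 6: P2 pit1 -> P1=[5,0,5,1,0,5](8) P2=[0,0,3,7,6,7](2)
Move 7: P2 pit4 -> P1=[6,1,6,2,0,5](8) P2=[0,0,3,7,0,8](3)
Move 8: P2 pit3 -> P1=[7,2,7,3,0,5](8) P2=[0,0,3,0,1,9](4)

Answer: 8 4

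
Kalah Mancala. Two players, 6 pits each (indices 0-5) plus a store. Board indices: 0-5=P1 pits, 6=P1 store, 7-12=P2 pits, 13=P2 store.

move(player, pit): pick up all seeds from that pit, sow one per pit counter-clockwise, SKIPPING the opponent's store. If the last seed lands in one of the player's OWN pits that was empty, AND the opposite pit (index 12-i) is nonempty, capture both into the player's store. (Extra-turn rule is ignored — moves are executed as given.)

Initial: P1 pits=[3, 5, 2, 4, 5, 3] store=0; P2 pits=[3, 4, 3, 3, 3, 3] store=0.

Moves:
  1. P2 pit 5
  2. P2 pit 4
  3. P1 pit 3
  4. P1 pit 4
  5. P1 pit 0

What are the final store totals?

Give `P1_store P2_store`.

Move 1: P2 pit5 -> P1=[4,6,2,4,5,3](0) P2=[3,4,3,3,3,0](1)
Move 2: P2 pit4 -> P1=[5,6,2,4,5,3](0) P2=[3,4,3,3,0,1](2)
Move 3: P1 pit3 -> P1=[5,6,2,0,6,4](1) P2=[4,4,3,3,0,1](2)
Move 4: P1 pit4 -> P1=[5,6,2,0,0,5](2) P2=[5,5,4,4,0,1](2)
Move 5: P1 pit0 -> P1=[0,7,3,1,1,6](2) P2=[5,5,4,4,0,1](2)

Answer: 2 2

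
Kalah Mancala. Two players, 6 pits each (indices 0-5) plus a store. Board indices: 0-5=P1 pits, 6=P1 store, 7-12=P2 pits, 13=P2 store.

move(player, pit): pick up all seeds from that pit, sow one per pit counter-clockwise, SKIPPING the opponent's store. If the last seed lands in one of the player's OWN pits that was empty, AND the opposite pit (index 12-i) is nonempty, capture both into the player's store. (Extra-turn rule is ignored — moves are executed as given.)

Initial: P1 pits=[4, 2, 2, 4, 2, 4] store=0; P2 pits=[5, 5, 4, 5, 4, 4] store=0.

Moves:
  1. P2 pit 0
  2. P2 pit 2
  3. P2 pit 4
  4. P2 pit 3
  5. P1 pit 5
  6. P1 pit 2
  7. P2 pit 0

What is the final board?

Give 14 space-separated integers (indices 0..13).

Answer: 7 4 0 7 3 1 2 0 8 1 0 1 8 3

Derivation:
Move 1: P2 pit0 -> P1=[4,2,2,4,2,4](0) P2=[0,6,5,6,5,5](0)
Move 2: P2 pit2 -> P1=[5,2,2,4,2,4](0) P2=[0,6,0,7,6,6](1)
Move 3: P2 pit4 -> P1=[6,3,3,5,2,4](0) P2=[0,6,0,7,0,7](2)
Move 4: P2 pit3 -> P1=[7,4,4,6,2,4](0) P2=[0,6,0,0,1,8](3)
Move 5: P1 pit5 -> P1=[7,4,4,6,2,0](1) P2=[1,7,1,0,1,8](3)
Move 6: P1 pit2 -> P1=[7,4,0,7,3,1](2) P2=[1,7,1,0,1,8](3)
Move 7: P2 pit0 -> P1=[7,4,0,7,3,1](2) P2=[0,8,1,0,1,8](3)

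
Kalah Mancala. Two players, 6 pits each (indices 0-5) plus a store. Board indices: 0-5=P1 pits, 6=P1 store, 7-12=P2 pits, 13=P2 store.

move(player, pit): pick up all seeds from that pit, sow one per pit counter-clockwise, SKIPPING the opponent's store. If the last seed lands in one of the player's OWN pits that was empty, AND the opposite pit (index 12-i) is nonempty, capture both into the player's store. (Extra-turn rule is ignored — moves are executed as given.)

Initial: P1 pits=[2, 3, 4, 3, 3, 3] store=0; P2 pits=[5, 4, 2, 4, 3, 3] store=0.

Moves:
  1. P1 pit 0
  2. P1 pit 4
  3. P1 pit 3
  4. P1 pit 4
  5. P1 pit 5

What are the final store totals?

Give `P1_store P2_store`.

Move 1: P1 pit0 -> P1=[0,4,5,3,3,3](0) P2=[5,4,2,4,3,3](0)
Move 2: P1 pit4 -> P1=[0,4,5,3,0,4](1) P2=[6,4,2,4,3,3](0)
Move 3: P1 pit3 -> P1=[0,4,5,0,1,5](2) P2=[6,4,2,4,3,3](0)
Move 4: P1 pit4 -> P1=[0,4,5,0,0,6](2) P2=[6,4,2,4,3,3](0)
Move 5: P1 pit5 -> P1=[0,4,5,0,0,0](3) P2=[7,5,3,5,4,3](0)

Answer: 3 0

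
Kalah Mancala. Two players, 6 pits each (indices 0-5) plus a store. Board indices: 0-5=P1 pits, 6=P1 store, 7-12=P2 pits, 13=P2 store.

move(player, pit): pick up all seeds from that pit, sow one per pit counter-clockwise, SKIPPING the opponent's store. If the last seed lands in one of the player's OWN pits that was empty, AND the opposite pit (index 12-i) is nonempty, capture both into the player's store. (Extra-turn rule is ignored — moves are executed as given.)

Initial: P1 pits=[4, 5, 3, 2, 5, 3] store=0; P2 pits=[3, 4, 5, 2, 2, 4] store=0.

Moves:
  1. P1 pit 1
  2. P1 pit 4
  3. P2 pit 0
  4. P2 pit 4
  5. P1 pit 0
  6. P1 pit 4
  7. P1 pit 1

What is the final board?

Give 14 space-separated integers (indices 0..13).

Move 1: P1 pit1 -> P1=[4,0,4,3,6,4](1) P2=[3,4,5,2,2,4](0)
Move 2: P1 pit4 -> P1=[4,0,4,3,0,5](2) P2=[4,5,6,3,2,4](0)
Move 3: P2 pit0 -> P1=[4,0,4,3,0,5](2) P2=[0,6,7,4,3,4](0)
Move 4: P2 pit4 -> P1=[5,0,4,3,0,5](2) P2=[0,6,7,4,0,5](1)
Move 5: P1 pit0 -> P1=[0,1,5,4,1,6](2) P2=[0,6,7,4,0,5](1)
Move 6: P1 pit4 -> P1=[0,1,5,4,0,7](2) P2=[0,6,7,4,0,5](1)
Move 7: P1 pit1 -> P1=[0,0,6,4,0,7](2) P2=[0,6,7,4,0,5](1)

Answer: 0 0 6 4 0 7 2 0 6 7 4 0 5 1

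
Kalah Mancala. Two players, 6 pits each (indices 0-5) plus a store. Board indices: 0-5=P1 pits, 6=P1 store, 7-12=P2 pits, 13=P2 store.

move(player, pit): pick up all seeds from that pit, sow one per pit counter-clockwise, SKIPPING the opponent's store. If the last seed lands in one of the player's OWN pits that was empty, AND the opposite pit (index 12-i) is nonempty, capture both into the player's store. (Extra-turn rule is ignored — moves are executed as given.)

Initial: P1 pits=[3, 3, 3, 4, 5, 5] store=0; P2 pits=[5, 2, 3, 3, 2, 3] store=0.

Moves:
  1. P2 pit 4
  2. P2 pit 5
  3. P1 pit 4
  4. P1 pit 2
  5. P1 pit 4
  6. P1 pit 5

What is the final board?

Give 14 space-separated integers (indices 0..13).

Answer: 5 4 0 5 0 0 3 7 4 5 4 1 1 2

Derivation:
Move 1: P2 pit4 -> P1=[3,3,3,4,5,5](0) P2=[5,2,3,3,0,4](1)
Move 2: P2 pit5 -> P1=[4,4,4,4,5,5](0) P2=[5,2,3,3,0,0](2)
Move 3: P1 pit4 -> P1=[4,4,4,4,0,6](1) P2=[6,3,4,3,0,0](2)
Move 4: P1 pit2 -> P1=[4,4,0,5,1,7](2) P2=[6,3,4,3,0,0](2)
Move 5: P1 pit4 -> P1=[4,4,0,5,0,8](2) P2=[6,3,4,3,0,0](2)
Move 6: P1 pit5 -> P1=[5,4,0,5,0,0](3) P2=[7,4,5,4,1,1](2)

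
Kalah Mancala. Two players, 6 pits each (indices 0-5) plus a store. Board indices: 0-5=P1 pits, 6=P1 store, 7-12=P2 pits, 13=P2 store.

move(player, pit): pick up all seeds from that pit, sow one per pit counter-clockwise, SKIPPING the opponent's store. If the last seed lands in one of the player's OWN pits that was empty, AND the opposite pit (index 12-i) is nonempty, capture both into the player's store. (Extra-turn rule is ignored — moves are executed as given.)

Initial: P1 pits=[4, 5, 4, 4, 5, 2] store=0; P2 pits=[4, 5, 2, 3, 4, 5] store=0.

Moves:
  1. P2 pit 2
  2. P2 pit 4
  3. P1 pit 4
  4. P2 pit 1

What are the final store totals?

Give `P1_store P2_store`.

Answer: 1 2

Derivation:
Move 1: P2 pit2 -> P1=[4,5,4,4,5,2](0) P2=[4,5,0,4,5,5](0)
Move 2: P2 pit4 -> P1=[5,6,5,4,5,2](0) P2=[4,5,0,4,0,6](1)
Move 3: P1 pit4 -> P1=[5,6,5,4,0,3](1) P2=[5,6,1,4,0,6](1)
Move 4: P2 pit1 -> P1=[6,6,5,4,0,3](1) P2=[5,0,2,5,1,7](2)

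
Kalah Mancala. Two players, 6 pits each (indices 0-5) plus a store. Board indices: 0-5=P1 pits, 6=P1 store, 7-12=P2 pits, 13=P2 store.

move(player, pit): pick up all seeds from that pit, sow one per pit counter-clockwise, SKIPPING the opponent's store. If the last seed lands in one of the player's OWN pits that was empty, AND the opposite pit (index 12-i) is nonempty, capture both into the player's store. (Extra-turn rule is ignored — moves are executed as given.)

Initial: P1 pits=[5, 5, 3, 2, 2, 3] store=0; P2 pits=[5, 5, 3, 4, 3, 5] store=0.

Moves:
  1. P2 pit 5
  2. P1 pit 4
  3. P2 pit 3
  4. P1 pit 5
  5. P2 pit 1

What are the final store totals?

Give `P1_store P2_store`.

Answer: 2 3

Derivation:
Move 1: P2 pit5 -> P1=[6,6,4,3,2,3](0) P2=[5,5,3,4,3,0](1)
Move 2: P1 pit4 -> P1=[6,6,4,3,0,4](1) P2=[5,5,3,4,3,0](1)
Move 3: P2 pit3 -> P1=[7,6,4,3,0,4](1) P2=[5,5,3,0,4,1](2)
Move 4: P1 pit5 -> P1=[7,6,4,3,0,0](2) P2=[6,6,4,0,4,1](2)
Move 5: P2 pit1 -> P1=[8,6,4,3,0,0](2) P2=[6,0,5,1,5,2](3)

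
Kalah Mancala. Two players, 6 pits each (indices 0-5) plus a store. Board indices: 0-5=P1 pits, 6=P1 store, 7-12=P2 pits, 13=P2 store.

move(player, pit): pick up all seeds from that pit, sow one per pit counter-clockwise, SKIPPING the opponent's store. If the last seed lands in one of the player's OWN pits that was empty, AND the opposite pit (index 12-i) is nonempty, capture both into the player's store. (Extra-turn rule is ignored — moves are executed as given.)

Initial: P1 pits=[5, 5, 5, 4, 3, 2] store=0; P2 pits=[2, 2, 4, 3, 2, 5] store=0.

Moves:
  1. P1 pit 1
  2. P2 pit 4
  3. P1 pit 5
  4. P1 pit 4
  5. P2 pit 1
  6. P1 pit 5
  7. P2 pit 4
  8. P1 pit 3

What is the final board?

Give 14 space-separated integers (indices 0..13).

Move 1: P1 pit1 -> P1=[5,0,6,5,4,3](1) P2=[2,2,4,3,2,5](0)
Move 2: P2 pit4 -> P1=[5,0,6,5,4,3](1) P2=[2,2,4,3,0,6](1)
Move 3: P1 pit5 -> P1=[5,0,6,5,4,0](2) P2=[3,3,4,3,0,6](1)
Move 4: P1 pit4 -> P1=[5,0,6,5,0,1](3) P2=[4,4,4,3,0,6](1)
Move 5: P2 pit1 -> P1=[5,0,6,5,0,1](3) P2=[4,0,5,4,1,7](1)
Move 6: P1 pit5 -> P1=[5,0,6,5,0,0](4) P2=[4,0,5,4,1,7](1)
Move 7: P2 pit4 -> P1=[5,0,6,5,0,0](4) P2=[4,0,5,4,0,8](1)
Move 8: P1 pit3 -> P1=[5,0,6,0,1,1](5) P2=[5,1,5,4,0,8](1)

Answer: 5 0 6 0 1 1 5 5 1 5 4 0 8 1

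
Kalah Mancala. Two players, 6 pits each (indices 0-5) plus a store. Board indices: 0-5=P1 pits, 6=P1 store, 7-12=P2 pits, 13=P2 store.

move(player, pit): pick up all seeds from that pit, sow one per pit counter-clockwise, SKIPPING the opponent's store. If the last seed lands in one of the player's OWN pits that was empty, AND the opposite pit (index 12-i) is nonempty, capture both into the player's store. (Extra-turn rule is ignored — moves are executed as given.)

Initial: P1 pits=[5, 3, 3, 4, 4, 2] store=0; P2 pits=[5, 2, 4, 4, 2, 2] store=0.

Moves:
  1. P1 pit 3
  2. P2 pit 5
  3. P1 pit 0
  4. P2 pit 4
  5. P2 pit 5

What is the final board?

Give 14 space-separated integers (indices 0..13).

Answer: 0 4 4 1 6 4 2 6 2 4 4 0 0 3

Derivation:
Move 1: P1 pit3 -> P1=[5,3,3,0,5,3](1) P2=[6,2,4,4,2,2](0)
Move 2: P2 pit5 -> P1=[6,3,3,0,5,3](1) P2=[6,2,4,4,2,0](1)
Move 3: P1 pit0 -> P1=[0,4,4,1,6,4](2) P2=[6,2,4,4,2,0](1)
Move 4: P2 pit4 -> P1=[0,4,4,1,6,4](2) P2=[6,2,4,4,0,1](2)
Move 5: P2 pit5 -> P1=[0,4,4,1,6,4](2) P2=[6,2,4,4,0,0](3)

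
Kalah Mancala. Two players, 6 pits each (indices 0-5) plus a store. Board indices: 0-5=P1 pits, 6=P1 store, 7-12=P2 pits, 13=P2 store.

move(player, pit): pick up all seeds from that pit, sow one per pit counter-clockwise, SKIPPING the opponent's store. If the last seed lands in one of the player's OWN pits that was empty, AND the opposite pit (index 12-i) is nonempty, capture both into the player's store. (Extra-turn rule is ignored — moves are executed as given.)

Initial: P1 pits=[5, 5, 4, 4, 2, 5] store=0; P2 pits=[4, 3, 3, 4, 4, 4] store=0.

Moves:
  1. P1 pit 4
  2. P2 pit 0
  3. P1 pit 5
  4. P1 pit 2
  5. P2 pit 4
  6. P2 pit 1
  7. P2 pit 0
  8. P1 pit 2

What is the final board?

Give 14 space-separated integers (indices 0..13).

Move 1: P1 pit4 -> P1=[5,5,4,4,0,6](1) P2=[4,3,3,4,4,4](0)
Move 2: P2 pit0 -> P1=[5,5,4,4,0,6](1) P2=[0,4,4,5,5,4](0)
Move 3: P1 pit5 -> P1=[5,5,4,4,0,0](2) P2=[1,5,5,6,6,4](0)
Move 4: P1 pit2 -> P1=[5,5,0,5,1,1](3) P2=[1,5,5,6,6,4](0)
Move 5: P2 pit4 -> P1=[6,6,1,6,1,1](3) P2=[1,5,5,6,0,5](1)
Move 6: P2 pit1 -> P1=[6,6,1,6,1,1](3) P2=[1,0,6,7,1,6](2)
Move 7: P2 pit0 -> P1=[6,6,1,6,0,1](3) P2=[0,0,6,7,1,6](4)
Move 8: P1 pit2 -> P1=[6,6,0,7,0,1](3) P2=[0,0,6,7,1,6](4)

Answer: 6 6 0 7 0 1 3 0 0 6 7 1 6 4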